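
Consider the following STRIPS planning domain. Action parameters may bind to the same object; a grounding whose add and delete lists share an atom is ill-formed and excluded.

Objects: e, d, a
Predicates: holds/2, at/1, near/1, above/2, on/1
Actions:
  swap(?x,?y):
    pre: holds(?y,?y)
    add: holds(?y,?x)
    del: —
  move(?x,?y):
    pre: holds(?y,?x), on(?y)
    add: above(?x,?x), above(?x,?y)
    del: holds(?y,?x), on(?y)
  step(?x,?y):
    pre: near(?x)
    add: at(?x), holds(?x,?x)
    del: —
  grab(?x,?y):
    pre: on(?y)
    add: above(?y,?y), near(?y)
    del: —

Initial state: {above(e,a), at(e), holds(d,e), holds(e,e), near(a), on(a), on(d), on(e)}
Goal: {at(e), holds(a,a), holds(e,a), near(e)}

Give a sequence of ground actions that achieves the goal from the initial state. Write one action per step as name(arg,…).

swap(a,e); step(a,e); grab(e,e)

1. swap(a,e)  →  {above(e,a), at(e), holds(d,e), holds(e,a), holds(e,e), near(a), on(a), on(d), on(e)}
2. step(a,e)  →  {above(e,a), at(a), at(e), holds(a,a), holds(d,e), holds(e,a), holds(e,e), near(a), on(a), on(d), on(e)}
3. grab(e,e)  →  {above(e,a), above(e,e), at(a), at(e), holds(a,a), holds(d,e), holds(e,a), holds(e,e), near(a), near(e), on(a), on(d), on(e)}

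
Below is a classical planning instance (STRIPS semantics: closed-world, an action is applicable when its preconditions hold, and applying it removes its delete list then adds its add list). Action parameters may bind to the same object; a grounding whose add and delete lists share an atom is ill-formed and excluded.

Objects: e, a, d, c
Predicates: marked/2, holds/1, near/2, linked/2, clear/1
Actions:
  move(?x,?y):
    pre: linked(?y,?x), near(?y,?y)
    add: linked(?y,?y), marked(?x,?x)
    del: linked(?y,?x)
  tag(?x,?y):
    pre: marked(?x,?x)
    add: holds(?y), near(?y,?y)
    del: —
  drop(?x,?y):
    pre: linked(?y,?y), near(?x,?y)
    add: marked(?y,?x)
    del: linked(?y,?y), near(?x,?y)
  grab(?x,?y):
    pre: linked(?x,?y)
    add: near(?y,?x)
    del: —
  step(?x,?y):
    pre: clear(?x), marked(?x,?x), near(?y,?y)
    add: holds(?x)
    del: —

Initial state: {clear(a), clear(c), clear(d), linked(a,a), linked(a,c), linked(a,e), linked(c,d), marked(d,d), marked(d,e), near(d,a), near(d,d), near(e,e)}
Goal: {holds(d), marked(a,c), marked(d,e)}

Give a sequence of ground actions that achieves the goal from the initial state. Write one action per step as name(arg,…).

1. tag(d,d)  →  {clear(a), clear(c), clear(d), holds(d), linked(a,a), linked(a,c), linked(a,e), linked(c,d), marked(d,d), marked(d,e), near(d,a), near(d,d), near(e,e)}
2. grab(a,c)  →  {clear(a), clear(c), clear(d), holds(d), linked(a,a), linked(a,c), linked(a,e), linked(c,d), marked(d,d), marked(d,e), near(c,a), near(d,a), near(d,d), near(e,e)}
3. drop(c,a)  →  {clear(a), clear(c), clear(d), holds(d), linked(a,c), linked(a,e), linked(c,d), marked(a,c), marked(d,d), marked(d,e), near(d,a), near(d,d), near(e,e)}

tag(d,d); grab(a,c); drop(c,a)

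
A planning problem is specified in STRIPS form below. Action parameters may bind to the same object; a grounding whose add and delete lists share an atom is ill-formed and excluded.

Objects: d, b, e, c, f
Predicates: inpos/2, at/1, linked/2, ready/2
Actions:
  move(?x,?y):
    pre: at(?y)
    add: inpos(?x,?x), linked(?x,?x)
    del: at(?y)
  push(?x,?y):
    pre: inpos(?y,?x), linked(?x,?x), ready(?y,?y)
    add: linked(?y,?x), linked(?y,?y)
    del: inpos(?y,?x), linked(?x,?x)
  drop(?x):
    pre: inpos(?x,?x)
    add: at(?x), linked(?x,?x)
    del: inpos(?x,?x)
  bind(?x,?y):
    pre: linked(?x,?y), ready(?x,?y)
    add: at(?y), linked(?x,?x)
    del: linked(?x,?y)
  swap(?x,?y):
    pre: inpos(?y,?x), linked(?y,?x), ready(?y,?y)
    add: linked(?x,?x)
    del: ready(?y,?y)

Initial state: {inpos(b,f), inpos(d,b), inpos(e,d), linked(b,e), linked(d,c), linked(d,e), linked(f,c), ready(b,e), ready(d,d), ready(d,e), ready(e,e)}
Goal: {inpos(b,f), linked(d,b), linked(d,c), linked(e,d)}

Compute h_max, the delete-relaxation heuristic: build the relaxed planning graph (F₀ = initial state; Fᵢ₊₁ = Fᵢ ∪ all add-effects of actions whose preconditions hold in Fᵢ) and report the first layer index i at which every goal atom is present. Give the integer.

F0 = init (11 atoms)
F1 = F0 ∪ {at(e), linked(b,b), linked(d,d)}  (14 atoms)
F2 = F1 ∪ {inpos(b,b), inpos(c,c), inpos(d,d), inpos(e,e), inpos(f,f), linked(c,c), linked(d,b), linked(e,d), linked(e,e), linked(f,f)}  (24 atoms)
goal ⊆ F2  ⇒  h_max = 2

2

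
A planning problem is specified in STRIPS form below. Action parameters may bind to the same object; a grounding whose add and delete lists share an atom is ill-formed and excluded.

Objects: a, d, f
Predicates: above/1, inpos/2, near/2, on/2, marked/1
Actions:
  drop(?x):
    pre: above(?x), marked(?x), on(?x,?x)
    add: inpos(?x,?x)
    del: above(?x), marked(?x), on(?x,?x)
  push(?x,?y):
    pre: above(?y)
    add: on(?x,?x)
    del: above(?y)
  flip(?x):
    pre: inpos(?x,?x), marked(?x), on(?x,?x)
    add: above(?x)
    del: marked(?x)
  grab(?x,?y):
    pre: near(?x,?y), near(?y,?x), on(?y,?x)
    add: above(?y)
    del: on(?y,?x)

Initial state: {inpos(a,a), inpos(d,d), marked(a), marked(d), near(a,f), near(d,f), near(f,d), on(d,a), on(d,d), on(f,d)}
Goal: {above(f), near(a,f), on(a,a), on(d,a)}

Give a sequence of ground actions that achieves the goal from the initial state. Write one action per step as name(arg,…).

1. flip(d)  →  {above(d), inpos(a,a), inpos(d,d), marked(a), near(a,f), near(d,f), near(f,d), on(d,a), on(d,d), on(f,d)}
2. push(a,d)  →  {inpos(a,a), inpos(d,d), marked(a), near(a,f), near(d,f), near(f,d), on(a,a), on(d,a), on(d,d), on(f,d)}
3. grab(d,f)  →  {above(f), inpos(a,a), inpos(d,d), marked(a), near(a,f), near(d,f), near(f,d), on(a,a), on(d,a), on(d,d)}

flip(d); push(a,d); grab(d,f)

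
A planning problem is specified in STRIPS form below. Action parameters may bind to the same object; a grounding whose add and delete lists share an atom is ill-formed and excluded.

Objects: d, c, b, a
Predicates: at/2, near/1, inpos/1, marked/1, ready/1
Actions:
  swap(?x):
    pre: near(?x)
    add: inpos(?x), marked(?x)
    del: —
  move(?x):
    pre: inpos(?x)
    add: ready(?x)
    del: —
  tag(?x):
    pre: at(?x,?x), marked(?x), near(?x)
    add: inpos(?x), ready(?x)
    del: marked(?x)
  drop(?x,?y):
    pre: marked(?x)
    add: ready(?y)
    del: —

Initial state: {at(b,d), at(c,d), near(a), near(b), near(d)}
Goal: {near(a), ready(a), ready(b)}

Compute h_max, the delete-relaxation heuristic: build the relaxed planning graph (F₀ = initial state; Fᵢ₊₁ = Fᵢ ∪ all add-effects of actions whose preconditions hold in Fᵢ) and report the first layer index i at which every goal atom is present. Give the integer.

2

F0 = init (5 atoms)
F1 = F0 ∪ {inpos(a), inpos(b), inpos(d), marked(a), marked(b), marked(d)}  (11 atoms)
F2 = F1 ∪ {ready(a), ready(b), ready(c), ready(d)}  (15 atoms)
goal ⊆ F2  ⇒  h_max = 2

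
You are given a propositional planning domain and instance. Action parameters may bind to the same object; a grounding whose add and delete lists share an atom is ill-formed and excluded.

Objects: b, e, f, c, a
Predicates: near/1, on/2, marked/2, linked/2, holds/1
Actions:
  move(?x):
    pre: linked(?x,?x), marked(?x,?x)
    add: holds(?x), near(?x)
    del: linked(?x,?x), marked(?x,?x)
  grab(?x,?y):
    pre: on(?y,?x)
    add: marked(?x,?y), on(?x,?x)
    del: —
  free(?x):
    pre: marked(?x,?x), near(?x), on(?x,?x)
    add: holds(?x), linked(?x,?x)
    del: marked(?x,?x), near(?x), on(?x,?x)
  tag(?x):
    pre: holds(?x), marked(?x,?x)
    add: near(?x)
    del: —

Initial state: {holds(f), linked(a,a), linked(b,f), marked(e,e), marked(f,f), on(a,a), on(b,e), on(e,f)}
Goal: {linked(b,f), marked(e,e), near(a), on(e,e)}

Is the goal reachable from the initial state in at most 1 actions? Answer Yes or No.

No

1. grab(e,b)  →  {holds(f), linked(a,a), linked(b,f), marked(e,b), marked(e,e), marked(f,f), on(a,a), on(b,e), on(e,e), on(e,f)}
2. grab(a,a)  →  {holds(f), linked(a,a), linked(b,f), marked(a,a), marked(e,b), marked(e,e), marked(f,f), on(a,a), on(b,e), on(e,e), on(e,f)}
3. move(a)  →  {holds(a), holds(f), linked(b,f), marked(e,b), marked(e,e), marked(f,f), near(a), on(a,a), on(b,e), on(e,e), on(e,f)}
optimal plan length = 3; 3 > 1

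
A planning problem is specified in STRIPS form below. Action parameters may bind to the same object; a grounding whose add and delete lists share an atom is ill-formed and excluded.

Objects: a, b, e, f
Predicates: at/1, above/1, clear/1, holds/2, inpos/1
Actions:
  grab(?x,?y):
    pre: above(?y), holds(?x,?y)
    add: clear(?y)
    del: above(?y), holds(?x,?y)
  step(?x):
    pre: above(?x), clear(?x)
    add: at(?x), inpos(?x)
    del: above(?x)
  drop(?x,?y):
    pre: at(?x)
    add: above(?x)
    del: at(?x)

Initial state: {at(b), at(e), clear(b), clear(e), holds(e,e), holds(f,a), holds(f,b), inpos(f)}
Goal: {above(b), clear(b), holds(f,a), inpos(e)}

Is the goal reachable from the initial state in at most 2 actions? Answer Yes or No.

No

1. drop(b,a)  →  {above(b), at(e), clear(b), clear(e), holds(e,e), holds(f,a), holds(f,b), inpos(f)}
2. drop(e,a)  →  {above(b), above(e), clear(b), clear(e), holds(e,e), holds(f,a), holds(f,b), inpos(f)}
3. step(e)  →  {above(b), at(e), clear(b), clear(e), holds(e,e), holds(f,a), holds(f,b), inpos(e), inpos(f)}
optimal plan length = 3; 3 > 2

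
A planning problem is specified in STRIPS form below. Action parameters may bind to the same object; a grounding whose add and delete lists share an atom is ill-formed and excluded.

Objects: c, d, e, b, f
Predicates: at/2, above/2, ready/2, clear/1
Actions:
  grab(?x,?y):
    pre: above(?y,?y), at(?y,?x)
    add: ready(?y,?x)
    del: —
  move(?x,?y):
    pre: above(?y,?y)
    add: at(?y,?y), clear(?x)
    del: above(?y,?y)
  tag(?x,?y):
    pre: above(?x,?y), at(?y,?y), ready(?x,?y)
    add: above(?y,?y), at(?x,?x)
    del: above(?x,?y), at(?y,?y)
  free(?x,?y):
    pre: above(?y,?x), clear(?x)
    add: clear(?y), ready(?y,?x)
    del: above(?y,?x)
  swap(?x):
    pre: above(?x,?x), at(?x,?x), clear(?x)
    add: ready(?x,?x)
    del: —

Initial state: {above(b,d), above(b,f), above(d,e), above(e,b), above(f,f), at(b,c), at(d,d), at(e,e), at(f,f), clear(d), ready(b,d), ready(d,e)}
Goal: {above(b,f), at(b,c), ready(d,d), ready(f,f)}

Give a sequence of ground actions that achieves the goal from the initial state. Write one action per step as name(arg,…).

1. grab(f,f)  →  {above(b,d), above(b,f), above(d,e), above(e,b), above(f,f), at(b,c), at(d,d), at(e,e), at(f,f), clear(d), ready(b,d), ready(d,e), ready(f,f)}
2. tag(b,d)  →  {above(b,f), above(d,d), above(d,e), above(e,b), above(f,f), at(b,b), at(b,c), at(e,e), at(f,f), clear(d), ready(b,d), ready(d,e), ready(f,f)}
3. free(d,d)  →  {above(b,f), above(d,e), above(e,b), above(f,f), at(b,b), at(b,c), at(e,e), at(f,f), clear(d), ready(b,d), ready(d,d), ready(d,e), ready(f,f)}

grab(f,f); tag(b,d); free(d,d)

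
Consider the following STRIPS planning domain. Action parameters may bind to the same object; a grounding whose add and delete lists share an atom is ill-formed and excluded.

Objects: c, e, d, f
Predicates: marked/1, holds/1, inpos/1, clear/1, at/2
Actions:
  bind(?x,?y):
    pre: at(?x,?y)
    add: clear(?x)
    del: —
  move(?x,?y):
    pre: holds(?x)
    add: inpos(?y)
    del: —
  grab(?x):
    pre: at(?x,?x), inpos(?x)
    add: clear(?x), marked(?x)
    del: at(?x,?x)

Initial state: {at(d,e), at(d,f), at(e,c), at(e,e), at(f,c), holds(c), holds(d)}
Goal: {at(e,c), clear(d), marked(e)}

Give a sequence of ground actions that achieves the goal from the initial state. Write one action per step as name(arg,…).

1. bind(d,e)  →  {at(d,e), at(d,f), at(e,c), at(e,e), at(f,c), clear(d), holds(c), holds(d)}
2. move(c,e)  →  {at(d,e), at(d,f), at(e,c), at(e,e), at(f,c), clear(d), holds(c), holds(d), inpos(e)}
3. grab(e)  →  {at(d,e), at(d,f), at(e,c), at(f,c), clear(d), clear(e), holds(c), holds(d), inpos(e), marked(e)}

bind(d,e); move(c,e); grab(e)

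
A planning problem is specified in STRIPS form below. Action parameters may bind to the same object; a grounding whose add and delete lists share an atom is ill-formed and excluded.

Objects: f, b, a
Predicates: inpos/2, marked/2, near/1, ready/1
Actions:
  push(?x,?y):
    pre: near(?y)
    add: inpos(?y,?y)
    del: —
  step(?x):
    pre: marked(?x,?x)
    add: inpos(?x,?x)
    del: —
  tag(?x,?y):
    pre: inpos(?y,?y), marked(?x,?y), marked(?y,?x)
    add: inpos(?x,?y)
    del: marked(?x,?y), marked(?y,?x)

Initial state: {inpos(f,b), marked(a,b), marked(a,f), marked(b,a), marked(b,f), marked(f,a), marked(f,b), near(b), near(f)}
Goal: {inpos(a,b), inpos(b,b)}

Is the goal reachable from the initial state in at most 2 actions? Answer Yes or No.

Yes

1. push(f,b)  →  {inpos(b,b), inpos(f,b), marked(a,b), marked(a,f), marked(b,a), marked(b,f), marked(f,a), marked(f,b), near(b), near(f)}
2. tag(a,b)  →  {inpos(a,b), inpos(b,b), inpos(f,b), marked(a,f), marked(b,f), marked(f,a), marked(f,b), near(b), near(f)}
optimal plan length = 2; 2 ≤ 2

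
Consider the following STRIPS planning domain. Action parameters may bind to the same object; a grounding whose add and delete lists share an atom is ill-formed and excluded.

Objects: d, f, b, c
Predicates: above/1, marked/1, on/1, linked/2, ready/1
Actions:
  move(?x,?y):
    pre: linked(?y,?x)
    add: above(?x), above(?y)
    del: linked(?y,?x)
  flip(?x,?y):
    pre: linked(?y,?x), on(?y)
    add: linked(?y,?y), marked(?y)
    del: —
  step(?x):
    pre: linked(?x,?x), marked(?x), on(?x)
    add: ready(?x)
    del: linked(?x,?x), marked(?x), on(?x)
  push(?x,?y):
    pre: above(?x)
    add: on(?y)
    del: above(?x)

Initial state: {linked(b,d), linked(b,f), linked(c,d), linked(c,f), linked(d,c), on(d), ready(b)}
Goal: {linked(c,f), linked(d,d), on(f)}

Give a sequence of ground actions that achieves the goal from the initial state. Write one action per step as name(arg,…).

move(d,b); flip(c,d); push(d,f)

1. move(d,b)  →  {above(b), above(d), linked(b,f), linked(c,d), linked(c,f), linked(d,c), on(d), ready(b)}
2. flip(c,d)  →  {above(b), above(d), linked(b,f), linked(c,d), linked(c,f), linked(d,c), linked(d,d), marked(d), on(d), ready(b)}
3. push(d,f)  →  {above(b), linked(b,f), linked(c,d), linked(c,f), linked(d,c), linked(d,d), marked(d), on(d), on(f), ready(b)}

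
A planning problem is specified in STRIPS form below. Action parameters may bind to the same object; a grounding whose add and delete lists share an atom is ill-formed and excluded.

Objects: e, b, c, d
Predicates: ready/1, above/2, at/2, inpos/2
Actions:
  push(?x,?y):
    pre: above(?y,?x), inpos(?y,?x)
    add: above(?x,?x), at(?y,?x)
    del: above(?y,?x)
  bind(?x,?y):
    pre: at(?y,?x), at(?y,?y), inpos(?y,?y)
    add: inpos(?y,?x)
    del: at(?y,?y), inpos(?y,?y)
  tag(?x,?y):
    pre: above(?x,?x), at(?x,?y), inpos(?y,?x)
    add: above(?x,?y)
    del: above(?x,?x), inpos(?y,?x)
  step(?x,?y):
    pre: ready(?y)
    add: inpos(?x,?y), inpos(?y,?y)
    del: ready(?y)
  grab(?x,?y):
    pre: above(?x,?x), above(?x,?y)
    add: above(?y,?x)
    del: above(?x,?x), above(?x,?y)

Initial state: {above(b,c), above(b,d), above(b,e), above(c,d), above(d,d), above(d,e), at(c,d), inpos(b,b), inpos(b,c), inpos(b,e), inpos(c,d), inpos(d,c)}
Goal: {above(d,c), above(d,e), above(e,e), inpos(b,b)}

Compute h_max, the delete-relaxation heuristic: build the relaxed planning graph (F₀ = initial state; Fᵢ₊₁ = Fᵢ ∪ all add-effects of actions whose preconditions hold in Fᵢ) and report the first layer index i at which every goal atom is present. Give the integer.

2

F0 = init (12 atoms)
F1 = F0 ∪ {above(c,c), above(e,d), above(e,e), at(b,c), at(b,e)}  (17 atoms)
F2 = F1 ∪ {above(d,c)}  (18 atoms)
goal ⊆ F2  ⇒  h_max = 2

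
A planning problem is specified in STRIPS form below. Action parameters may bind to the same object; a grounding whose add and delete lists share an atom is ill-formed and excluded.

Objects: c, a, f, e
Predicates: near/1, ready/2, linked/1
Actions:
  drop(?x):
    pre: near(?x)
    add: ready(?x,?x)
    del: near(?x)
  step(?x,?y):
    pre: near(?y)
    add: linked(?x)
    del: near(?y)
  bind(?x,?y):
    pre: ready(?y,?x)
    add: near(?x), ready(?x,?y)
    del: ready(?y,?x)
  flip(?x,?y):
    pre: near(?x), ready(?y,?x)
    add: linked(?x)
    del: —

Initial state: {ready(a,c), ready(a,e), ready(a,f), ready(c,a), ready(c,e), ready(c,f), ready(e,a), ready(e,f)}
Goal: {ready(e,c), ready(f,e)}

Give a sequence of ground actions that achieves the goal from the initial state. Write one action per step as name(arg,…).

1. bind(f,e)  →  {near(f), ready(a,c), ready(a,e), ready(a,f), ready(c,a), ready(c,e), ready(c,f), ready(e,a), ready(f,e)}
2. bind(e,c)  →  {near(e), near(f), ready(a,c), ready(a,e), ready(a,f), ready(c,a), ready(c,f), ready(e,a), ready(e,c), ready(f,e)}

bind(f,e); bind(e,c)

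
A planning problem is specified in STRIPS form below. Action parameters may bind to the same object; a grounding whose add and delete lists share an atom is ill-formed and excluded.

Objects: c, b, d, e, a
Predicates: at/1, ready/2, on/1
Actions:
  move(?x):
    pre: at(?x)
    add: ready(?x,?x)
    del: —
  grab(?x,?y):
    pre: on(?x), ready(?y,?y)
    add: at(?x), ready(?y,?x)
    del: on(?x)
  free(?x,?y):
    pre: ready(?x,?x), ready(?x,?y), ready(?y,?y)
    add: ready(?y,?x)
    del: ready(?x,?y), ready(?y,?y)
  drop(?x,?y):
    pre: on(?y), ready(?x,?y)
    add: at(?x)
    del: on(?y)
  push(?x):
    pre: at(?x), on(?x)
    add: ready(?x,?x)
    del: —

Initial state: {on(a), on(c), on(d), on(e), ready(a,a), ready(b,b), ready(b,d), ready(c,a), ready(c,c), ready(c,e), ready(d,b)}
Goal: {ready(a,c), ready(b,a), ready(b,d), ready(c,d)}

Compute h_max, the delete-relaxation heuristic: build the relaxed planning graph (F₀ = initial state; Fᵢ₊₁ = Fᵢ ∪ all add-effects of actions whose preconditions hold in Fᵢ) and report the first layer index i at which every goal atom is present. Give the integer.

F0 = init (11 atoms)
F1 = F0 ∪ {at(a), at(b), at(c), at(d), at(e), ready(a,c), ready(a,d), ready(a,e), ready(b,a), ready(b,c), ready(b,e), ready(c,d)}  (23 atoms)
goal ⊆ F1  ⇒  h_max = 1

1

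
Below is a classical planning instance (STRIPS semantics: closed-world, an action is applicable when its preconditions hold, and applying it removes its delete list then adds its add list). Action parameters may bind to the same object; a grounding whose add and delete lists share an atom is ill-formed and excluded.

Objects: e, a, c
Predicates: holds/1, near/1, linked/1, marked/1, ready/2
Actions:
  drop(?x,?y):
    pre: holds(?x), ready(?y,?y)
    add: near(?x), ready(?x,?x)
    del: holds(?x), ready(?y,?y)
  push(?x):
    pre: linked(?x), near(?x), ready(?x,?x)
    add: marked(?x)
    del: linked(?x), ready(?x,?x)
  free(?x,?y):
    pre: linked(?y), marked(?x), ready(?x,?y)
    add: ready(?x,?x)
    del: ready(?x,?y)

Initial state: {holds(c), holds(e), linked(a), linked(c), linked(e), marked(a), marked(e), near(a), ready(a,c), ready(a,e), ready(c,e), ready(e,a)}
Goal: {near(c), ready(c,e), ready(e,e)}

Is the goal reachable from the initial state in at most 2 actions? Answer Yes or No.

No

1. free(e,a)  →  {holds(c), holds(e), linked(a), linked(c), linked(e), marked(a), marked(e), near(a), ready(a,c), ready(a,e), ready(c,e), ready(e,e)}
2. drop(c,e)  →  {holds(e), linked(a), linked(c), linked(e), marked(a), marked(e), near(a), near(c), ready(a,c), ready(a,e), ready(c,c), ready(c,e)}
3. drop(e,c)  →  {linked(a), linked(c), linked(e), marked(a), marked(e), near(a), near(c), near(e), ready(a,c), ready(a,e), ready(c,e), ready(e,e)}
optimal plan length = 3; 3 > 2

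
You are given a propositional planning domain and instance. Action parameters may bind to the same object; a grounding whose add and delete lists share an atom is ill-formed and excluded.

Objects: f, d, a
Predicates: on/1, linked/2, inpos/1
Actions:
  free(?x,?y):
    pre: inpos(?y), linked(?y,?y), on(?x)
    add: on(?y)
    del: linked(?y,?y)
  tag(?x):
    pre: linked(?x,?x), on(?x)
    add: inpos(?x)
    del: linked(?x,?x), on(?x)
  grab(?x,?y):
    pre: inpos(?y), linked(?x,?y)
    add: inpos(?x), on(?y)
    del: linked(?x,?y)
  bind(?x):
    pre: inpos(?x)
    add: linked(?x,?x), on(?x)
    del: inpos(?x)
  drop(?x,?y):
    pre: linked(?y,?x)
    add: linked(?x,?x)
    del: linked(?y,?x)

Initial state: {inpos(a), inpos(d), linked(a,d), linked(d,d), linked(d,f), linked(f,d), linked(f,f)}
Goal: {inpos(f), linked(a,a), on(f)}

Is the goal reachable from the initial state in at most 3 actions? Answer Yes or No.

Yes

1. grab(f,d)  →  {inpos(a), inpos(d), inpos(f), linked(a,d), linked(d,d), linked(d,f), linked(f,f), on(d)}
2. free(d,f)  →  {inpos(a), inpos(d), inpos(f), linked(a,d), linked(d,d), linked(d,f), on(d), on(f)}
3. bind(a)  →  {inpos(d), inpos(f), linked(a,a), linked(a,d), linked(d,d), linked(d,f), on(a), on(d), on(f)}
optimal plan length = 3; 3 ≤ 3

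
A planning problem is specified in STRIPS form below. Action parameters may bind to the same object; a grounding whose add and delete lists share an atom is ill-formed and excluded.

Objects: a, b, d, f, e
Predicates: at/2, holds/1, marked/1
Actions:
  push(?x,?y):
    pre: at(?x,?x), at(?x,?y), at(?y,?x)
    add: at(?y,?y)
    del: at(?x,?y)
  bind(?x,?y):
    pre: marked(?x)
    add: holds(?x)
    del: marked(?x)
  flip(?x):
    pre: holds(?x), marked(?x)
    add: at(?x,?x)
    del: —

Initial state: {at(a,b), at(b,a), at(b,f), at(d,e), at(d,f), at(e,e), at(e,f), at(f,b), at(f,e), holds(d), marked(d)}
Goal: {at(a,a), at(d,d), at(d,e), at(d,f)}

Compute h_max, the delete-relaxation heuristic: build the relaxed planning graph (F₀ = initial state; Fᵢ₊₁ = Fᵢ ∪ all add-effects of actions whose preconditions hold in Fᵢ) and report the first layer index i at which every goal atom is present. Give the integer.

3

F0 = init (11 atoms)
F1 = F0 ∪ {at(d,d), at(f,f)}  (13 atoms)
F2 = F1 ∪ {at(b,b)}  (14 atoms)
F3 = F2 ∪ {at(a,a)}  (15 atoms)
goal ⊆ F3  ⇒  h_max = 3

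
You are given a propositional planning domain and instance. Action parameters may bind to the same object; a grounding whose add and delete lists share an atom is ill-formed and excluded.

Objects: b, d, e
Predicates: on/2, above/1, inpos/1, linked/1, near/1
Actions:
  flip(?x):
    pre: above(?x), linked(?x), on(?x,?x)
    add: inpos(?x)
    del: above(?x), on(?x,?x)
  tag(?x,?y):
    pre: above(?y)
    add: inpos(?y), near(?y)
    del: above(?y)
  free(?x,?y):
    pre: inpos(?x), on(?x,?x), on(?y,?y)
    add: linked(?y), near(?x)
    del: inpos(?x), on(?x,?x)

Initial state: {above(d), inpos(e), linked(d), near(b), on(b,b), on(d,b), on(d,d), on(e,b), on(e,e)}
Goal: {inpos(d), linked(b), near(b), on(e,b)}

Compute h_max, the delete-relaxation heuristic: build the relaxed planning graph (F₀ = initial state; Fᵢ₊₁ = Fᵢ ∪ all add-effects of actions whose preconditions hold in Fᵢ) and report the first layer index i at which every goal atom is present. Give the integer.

1

F0 = init (9 atoms)
F1 = F0 ∪ {inpos(d), linked(b), linked(e), near(d), near(e)}  (14 atoms)
goal ⊆ F1  ⇒  h_max = 1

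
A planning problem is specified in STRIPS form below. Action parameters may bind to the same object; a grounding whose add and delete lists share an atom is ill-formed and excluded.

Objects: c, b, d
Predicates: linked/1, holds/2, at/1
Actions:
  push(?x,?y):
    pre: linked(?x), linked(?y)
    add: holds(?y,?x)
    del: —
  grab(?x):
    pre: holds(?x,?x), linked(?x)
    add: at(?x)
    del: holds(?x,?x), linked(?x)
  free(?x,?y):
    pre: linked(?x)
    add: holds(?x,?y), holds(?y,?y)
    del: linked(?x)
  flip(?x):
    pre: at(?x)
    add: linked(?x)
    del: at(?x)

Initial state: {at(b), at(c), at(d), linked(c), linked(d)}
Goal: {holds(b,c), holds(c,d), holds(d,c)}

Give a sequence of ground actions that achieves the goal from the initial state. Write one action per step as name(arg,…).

1. push(c,d)  →  {at(b), at(c), at(d), holds(d,c), linked(c), linked(d)}
2. push(d,c)  →  {at(b), at(c), at(d), holds(c,d), holds(d,c), linked(c), linked(d)}
3. flip(b)  →  {at(c), at(d), holds(c,d), holds(d,c), linked(b), linked(c), linked(d)}
4. push(c,b)  →  {at(c), at(d), holds(b,c), holds(c,d), holds(d,c), linked(b), linked(c), linked(d)}

push(c,d); push(d,c); flip(b); push(c,b)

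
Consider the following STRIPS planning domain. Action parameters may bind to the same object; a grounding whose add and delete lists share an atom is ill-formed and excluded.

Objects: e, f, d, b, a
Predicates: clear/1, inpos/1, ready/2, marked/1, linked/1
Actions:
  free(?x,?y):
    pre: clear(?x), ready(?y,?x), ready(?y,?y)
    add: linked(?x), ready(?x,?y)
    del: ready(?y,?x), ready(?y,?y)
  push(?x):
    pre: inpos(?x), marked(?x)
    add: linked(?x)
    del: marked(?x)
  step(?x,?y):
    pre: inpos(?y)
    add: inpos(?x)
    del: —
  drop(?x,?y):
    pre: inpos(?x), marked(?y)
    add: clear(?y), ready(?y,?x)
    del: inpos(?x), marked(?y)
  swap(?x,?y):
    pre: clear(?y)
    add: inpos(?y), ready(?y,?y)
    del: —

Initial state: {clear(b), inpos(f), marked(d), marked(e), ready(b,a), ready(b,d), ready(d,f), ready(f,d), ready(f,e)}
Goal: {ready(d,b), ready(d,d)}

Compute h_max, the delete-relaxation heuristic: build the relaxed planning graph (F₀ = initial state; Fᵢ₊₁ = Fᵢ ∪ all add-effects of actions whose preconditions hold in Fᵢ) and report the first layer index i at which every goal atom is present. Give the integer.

F0 = init (9 atoms)
F1 = F0 ∪ {clear(d), clear(e), inpos(a), inpos(b), inpos(d), inpos(e), ready(b,b), ready(e,f)}  (17 atoms)
F2 = F1 ∪ {linked(d), linked(e), ready(d,a), ready(d,b), ready(d,d), ready(d,e), ready(e,a), ready(e,b), ready(e,d), ready(e,e)}  (27 atoms)
goal ⊆ F2  ⇒  h_max = 2

2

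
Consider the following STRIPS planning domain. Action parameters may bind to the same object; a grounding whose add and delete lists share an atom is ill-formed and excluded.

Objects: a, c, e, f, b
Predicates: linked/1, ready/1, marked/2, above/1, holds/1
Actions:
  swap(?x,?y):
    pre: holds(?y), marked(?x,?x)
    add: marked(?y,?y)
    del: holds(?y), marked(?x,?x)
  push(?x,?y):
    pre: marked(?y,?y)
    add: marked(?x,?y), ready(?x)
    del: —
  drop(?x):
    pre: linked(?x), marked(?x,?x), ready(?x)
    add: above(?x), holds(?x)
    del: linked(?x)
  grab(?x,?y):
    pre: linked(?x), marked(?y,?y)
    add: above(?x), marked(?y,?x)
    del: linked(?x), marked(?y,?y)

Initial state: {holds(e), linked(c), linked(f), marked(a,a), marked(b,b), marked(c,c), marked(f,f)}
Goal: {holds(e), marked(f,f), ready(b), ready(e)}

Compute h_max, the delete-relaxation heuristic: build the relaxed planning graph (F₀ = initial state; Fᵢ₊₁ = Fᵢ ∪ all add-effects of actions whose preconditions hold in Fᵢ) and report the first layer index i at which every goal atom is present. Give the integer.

F0 = init (7 atoms)
F1 = F0 ∪ {above(c), above(f), marked(a,b), marked(a,c), marked(a,f), marked(b,a), marked(b,c), marked(b,f), marked(c,a), marked(c,b), marked(c,f), marked(e,a), marked(e,b), marked(e,c), marked(e,e), marked(e,f), marked(f,a), marked(f,b), marked(f,c), ready(a), ready(b), ready(c), ready(e), ready(f)}  (31 atoms)
goal ⊆ F1  ⇒  h_max = 1

1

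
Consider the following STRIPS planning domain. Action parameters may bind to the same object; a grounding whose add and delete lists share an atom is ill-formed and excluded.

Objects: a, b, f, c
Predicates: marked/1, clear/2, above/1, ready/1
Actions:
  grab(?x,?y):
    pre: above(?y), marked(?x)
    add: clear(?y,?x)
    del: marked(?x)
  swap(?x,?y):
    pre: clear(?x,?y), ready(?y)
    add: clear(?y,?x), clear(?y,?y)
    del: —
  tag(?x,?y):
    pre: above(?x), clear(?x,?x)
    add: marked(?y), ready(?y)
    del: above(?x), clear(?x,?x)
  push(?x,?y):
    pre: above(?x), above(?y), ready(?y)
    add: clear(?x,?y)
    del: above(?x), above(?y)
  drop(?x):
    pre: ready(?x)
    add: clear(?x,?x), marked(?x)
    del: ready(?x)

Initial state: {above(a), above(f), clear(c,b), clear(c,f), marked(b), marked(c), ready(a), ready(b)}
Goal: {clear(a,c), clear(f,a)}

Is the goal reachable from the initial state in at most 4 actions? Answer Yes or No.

1. grab(c,a)  →  {above(a), above(f), clear(a,c), clear(c,b), clear(c,f), marked(b), ready(a), ready(b)}
2. push(f,a)  →  {clear(a,c), clear(c,b), clear(c,f), clear(f,a), marked(b), ready(a), ready(b)}
optimal plan length = 2; 2 ≤ 4

Yes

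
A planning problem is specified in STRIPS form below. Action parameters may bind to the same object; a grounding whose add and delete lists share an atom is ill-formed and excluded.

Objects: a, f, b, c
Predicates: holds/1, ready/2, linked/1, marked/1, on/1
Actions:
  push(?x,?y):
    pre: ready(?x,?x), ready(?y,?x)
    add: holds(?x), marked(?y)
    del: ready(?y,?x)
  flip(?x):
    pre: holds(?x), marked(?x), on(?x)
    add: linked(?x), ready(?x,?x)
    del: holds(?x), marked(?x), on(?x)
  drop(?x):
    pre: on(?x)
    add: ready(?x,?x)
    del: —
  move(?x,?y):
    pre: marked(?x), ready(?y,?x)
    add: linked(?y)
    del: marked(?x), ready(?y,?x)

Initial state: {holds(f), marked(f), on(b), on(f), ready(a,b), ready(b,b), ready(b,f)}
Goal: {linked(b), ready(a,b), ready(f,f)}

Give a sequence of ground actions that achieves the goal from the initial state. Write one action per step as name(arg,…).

1. drop(f)  →  {holds(f), marked(f), on(b), on(f), ready(a,b), ready(b,b), ready(b,f), ready(f,f)}
2. move(f,b)  →  {holds(f), linked(b), on(b), on(f), ready(a,b), ready(b,b), ready(f,f)}

drop(f); move(f,b)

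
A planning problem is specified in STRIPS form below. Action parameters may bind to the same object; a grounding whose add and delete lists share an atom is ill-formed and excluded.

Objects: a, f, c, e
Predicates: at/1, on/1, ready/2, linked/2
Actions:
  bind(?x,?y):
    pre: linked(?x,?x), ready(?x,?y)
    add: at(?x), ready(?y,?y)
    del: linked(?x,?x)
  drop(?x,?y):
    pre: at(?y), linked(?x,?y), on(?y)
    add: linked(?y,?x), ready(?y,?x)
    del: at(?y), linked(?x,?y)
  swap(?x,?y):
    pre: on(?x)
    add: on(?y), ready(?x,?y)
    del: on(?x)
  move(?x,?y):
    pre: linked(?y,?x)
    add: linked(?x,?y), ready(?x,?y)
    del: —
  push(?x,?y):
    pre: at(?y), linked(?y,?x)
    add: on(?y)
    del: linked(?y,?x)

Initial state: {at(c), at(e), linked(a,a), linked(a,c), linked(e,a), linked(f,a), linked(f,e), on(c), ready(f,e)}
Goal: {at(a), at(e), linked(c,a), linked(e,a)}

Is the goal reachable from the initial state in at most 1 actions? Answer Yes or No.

1. drop(a,c)  →  {at(e), linked(a,a), linked(c,a), linked(e,a), linked(f,a), linked(f,e), on(c), ready(c,a), ready(f,e)}
2. move(a,a)  →  {at(e), linked(a,a), linked(c,a), linked(e,a), linked(f,a), linked(f,e), on(c), ready(a,a), ready(c,a), ready(f,e)}
3. bind(a,a)  →  {at(a), at(e), linked(c,a), linked(e,a), linked(f,a), linked(f,e), on(c), ready(a,a), ready(c,a), ready(f,e)}
optimal plan length = 3; 3 > 1

No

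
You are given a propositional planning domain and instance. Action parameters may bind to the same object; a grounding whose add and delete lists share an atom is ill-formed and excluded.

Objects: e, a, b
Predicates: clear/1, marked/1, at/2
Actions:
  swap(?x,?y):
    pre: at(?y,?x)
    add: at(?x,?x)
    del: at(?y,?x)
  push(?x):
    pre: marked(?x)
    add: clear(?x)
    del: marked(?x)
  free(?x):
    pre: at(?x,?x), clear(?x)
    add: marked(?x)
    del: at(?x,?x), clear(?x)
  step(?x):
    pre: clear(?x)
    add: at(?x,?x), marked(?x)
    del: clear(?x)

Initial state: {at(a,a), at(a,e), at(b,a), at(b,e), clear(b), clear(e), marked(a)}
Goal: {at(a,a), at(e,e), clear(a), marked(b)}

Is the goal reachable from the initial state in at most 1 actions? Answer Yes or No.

No

1. swap(e,a)  →  {at(a,a), at(b,a), at(b,e), at(e,e), clear(b), clear(e), marked(a)}
2. push(a)  →  {at(a,a), at(b,a), at(b,e), at(e,e), clear(a), clear(b), clear(e)}
3. step(b)  →  {at(a,a), at(b,a), at(b,b), at(b,e), at(e,e), clear(a), clear(e), marked(b)}
optimal plan length = 3; 3 > 1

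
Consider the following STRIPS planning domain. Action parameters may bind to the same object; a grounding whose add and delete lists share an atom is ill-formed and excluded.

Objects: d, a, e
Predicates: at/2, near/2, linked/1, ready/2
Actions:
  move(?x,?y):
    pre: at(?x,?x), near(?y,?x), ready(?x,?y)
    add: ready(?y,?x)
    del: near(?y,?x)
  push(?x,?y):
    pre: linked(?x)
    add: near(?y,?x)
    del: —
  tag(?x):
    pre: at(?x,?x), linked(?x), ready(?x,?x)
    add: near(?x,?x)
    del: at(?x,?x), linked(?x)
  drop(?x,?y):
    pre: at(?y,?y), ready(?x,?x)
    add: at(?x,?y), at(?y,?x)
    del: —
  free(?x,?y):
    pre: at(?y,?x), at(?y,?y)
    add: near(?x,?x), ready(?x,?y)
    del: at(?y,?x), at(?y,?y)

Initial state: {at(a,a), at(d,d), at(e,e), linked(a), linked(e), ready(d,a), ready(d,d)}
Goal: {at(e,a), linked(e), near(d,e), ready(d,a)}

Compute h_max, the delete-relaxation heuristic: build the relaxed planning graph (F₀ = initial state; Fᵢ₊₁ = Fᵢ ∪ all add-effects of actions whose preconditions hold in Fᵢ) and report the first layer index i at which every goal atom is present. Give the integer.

2

F0 = init (7 atoms)
F1 = F0 ∪ {at(a,d), at(d,a), at(d,e), at(e,d), near(a,a), near(a,e), near(d,a), near(d,d), near(d,e), near(e,a), near(e,e), ready(a,a), ready(e,e)}  (20 atoms)
F2 = F1 ∪ {at(a,e), at(e,a), ready(a,d), ready(d,e), ready(e,d)}  (25 atoms)
goal ⊆ F2  ⇒  h_max = 2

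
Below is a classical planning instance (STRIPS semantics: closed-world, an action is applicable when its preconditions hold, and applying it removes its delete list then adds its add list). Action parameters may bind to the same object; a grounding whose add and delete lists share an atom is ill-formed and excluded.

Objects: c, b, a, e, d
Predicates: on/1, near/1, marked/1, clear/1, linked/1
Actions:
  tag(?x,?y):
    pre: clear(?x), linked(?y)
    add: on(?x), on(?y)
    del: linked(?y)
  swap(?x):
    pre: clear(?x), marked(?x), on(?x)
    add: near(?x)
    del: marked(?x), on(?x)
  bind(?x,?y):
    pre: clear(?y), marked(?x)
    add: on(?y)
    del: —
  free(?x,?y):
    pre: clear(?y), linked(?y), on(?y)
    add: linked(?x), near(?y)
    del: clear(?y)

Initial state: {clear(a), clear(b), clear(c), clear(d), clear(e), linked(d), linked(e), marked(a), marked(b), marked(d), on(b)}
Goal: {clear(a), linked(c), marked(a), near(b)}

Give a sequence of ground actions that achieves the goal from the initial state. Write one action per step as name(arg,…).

tag(e,d); swap(b); free(c,e)

1. tag(e,d)  →  {clear(a), clear(b), clear(c), clear(d), clear(e), linked(e), marked(a), marked(b), marked(d), on(b), on(d), on(e)}
2. swap(b)  →  {clear(a), clear(b), clear(c), clear(d), clear(e), linked(e), marked(a), marked(d), near(b), on(d), on(e)}
3. free(c,e)  →  {clear(a), clear(b), clear(c), clear(d), linked(c), linked(e), marked(a), marked(d), near(b), near(e), on(d), on(e)}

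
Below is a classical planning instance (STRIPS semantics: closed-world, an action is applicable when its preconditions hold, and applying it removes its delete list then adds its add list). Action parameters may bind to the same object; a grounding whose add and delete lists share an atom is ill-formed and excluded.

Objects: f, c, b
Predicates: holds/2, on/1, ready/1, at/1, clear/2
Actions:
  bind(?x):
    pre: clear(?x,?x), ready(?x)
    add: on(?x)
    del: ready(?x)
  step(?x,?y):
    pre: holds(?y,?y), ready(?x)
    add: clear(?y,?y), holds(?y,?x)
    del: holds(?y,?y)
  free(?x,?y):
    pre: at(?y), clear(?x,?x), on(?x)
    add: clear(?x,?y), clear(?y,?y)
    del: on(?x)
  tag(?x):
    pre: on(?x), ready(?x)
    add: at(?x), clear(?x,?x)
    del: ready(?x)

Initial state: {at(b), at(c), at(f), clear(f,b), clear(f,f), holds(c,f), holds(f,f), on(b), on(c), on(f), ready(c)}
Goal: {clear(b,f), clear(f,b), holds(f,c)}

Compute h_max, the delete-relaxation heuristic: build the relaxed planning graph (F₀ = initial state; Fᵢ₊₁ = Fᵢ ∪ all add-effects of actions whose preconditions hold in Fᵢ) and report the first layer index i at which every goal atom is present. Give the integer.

2

F0 = init (11 atoms)
F1 = F0 ∪ {clear(b,b), clear(c,c), clear(f,c), holds(f,c)}  (15 atoms)
F2 = F1 ∪ {clear(b,c), clear(b,f), clear(c,b), clear(c,f)}  (19 atoms)
goal ⊆ F2  ⇒  h_max = 2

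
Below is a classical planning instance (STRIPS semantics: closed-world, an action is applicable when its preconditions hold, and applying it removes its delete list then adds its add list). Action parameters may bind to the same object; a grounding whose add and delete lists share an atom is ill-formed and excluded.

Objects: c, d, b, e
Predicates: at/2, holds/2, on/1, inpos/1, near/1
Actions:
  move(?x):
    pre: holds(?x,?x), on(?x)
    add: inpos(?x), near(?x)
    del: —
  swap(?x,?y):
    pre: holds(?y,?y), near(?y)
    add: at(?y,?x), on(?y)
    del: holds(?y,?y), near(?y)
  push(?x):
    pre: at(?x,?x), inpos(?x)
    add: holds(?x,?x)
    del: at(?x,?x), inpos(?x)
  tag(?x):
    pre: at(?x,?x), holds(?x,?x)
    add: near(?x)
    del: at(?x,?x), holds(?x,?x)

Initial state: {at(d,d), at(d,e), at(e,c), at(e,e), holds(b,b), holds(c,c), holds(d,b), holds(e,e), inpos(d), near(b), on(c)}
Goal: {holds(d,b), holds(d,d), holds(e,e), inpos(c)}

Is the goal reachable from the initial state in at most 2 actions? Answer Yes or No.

1. move(c)  →  {at(d,d), at(d,e), at(e,c), at(e,e), holds(b,b), holds(c,c), holds(d,b), holds(e,e), inpos(c), inpos(d), near(b), near(c), on(c)}
2. push(d)  →  {at(d,e), at(e,c), at(e,e), holds(b,b), holds(c,c), holds(d,b), holds(d,d), holds(e,e), inpos(c), near(b), near(c), on(c)}
optimal plan length = 2; 2 ≤ 2

Yes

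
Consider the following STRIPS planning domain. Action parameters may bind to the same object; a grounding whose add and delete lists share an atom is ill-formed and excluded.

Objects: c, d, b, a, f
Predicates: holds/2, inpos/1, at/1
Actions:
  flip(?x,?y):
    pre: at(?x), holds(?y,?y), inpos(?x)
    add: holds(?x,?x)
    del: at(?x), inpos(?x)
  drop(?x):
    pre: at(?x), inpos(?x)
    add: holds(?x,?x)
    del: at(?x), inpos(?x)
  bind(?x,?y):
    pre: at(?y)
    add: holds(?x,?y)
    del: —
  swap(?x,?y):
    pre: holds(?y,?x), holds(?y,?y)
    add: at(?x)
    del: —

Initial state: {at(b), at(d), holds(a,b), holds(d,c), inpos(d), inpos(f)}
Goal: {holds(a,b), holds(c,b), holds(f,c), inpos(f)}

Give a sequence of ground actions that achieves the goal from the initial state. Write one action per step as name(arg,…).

drop(d); bind(c,b); swap(c,d); bind(f,c)

1. drop(d)  →  {at(b), holds(a,b), holds(d,c), holds(d,d), inpos(f)}
2. bind(c,b)  →  {at(b), holds(a,b), holds(c,b), holds(d,c), holds(d,d), inpos(f)}
3. swap(c,d)  →  {at(b), at(c), holds(a,b), holds(c,b), holds(d,c), holds(d,d), inpos(f)}
4. bind(f,c)  →  {at(b), at(c), holds(a,b), holds(c,b), holds(d,c), holds(d,d), holds(f,c), inpos(f)}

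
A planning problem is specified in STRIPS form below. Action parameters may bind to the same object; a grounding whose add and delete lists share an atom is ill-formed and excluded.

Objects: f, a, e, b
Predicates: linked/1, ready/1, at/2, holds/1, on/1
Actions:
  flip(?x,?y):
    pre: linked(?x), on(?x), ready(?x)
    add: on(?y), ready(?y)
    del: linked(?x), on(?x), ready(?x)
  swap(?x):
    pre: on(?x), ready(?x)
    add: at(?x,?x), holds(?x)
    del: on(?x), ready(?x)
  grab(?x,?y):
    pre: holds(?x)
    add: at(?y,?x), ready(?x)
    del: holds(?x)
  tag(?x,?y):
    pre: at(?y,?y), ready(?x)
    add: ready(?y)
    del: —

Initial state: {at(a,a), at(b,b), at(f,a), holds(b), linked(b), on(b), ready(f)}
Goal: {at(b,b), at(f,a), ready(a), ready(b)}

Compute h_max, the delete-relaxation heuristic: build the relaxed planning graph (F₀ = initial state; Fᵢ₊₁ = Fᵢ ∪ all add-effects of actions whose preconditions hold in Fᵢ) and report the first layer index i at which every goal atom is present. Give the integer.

1

F0 = init (7 atoms)
F1 = F0 ∪ {at(a,b), at(e,b), at(f,b), ready(a), ready(b)}  (12 atoms)
goal ⊆ F1  ⇒  h_max = 1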